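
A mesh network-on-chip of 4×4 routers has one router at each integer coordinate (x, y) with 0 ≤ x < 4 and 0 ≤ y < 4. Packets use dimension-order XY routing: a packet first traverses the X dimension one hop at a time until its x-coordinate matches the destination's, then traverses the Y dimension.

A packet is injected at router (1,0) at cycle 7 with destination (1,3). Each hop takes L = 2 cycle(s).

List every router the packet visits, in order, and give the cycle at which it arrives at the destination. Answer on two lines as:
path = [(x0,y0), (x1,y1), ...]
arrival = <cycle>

path = [(1,0), (1,1), (1,2), (1,3)]
arrival = 13

  0. router=(1,0) cycle=7 (inject)
  1. router=(1,1) cycle=9 dir=N
  2. router=(1,2) cycle=11 dir=N
  3. router=(1,3) cycle=13 dir=N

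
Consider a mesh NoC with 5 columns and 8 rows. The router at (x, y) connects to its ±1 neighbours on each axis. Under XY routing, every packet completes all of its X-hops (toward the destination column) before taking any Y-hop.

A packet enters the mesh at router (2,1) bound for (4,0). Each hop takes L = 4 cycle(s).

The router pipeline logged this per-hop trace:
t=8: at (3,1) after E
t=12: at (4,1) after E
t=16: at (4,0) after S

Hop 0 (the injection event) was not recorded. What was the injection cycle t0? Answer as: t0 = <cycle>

t0 = 4

The first recorded entry is hop 1 at cycle 8.
Therefore t0 = 8 − L = 4.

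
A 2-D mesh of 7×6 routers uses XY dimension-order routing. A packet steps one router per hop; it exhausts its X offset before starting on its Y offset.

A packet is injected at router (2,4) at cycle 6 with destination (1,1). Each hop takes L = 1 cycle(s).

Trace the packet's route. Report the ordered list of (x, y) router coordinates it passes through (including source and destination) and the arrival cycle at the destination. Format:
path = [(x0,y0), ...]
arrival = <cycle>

path = [(2,4), (1,4), (1,3), (1,2), (1,1)]
arrival = 10

  0. router=(2,4) cycle=6 (inject)
  1. router=(1,4) cycle=7 dir=W
  2. router=(1,3) cycle=8 dir=S
  3. router=(1,2) cycle=9 dir=S
  4. router=(1,1) cycle=10 dir=S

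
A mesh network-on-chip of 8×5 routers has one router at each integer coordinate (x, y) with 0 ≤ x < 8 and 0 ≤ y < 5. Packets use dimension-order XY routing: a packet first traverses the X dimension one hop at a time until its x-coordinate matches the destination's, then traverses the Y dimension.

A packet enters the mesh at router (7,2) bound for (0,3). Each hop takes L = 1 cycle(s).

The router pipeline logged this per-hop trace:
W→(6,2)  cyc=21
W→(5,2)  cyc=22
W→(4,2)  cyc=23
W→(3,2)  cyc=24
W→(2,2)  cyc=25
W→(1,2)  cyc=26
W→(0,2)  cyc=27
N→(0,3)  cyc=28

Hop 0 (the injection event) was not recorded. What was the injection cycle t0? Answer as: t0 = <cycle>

The first recorded entry is hop 1 at cycle 21.
So t0 = 21 − 1·1 = 20.

t0 = 20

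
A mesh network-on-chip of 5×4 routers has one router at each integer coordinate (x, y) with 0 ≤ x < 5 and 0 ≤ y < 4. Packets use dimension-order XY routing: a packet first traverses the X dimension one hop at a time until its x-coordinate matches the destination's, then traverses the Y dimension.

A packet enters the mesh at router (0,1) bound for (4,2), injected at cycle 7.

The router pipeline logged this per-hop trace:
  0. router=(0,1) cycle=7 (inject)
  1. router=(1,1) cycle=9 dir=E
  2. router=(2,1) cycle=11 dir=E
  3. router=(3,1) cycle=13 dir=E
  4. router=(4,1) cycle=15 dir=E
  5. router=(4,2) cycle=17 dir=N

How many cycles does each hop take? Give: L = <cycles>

Δcyc across hop 0→1: 9 − 7 = 2.
Per-hop latency L = Δcyc = 2.

L = 2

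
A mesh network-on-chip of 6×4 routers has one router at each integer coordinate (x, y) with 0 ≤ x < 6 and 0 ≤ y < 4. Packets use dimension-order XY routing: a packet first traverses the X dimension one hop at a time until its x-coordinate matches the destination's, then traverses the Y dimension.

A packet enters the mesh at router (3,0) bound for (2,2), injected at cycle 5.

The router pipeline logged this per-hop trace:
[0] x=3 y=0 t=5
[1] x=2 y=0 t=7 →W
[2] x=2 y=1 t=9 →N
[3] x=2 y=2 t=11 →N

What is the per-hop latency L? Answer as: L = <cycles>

L = 2

Δcyc across hop 0→1: 7 − 5 = 2.
Per-hop latency L = Δcyc = 2.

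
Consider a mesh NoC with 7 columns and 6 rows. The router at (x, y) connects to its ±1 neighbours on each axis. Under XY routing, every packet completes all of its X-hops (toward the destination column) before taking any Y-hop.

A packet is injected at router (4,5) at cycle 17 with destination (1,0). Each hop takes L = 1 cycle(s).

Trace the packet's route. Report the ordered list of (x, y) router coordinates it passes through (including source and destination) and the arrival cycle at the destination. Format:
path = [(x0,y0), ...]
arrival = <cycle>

path = [(4,5), (3,5), (2,5), (1,5), (1,4), (1,3), (1,2), (1,1), (1,0)]
arrival = 25

  0. router=(4,5) cycle=17 (inject)
  1. router=(3,5) cycle=18 dir=W
  2. router=(2,5) cycle=19 dir=W
  3. router=(1,5) cycle=20 dir=W
  4. router=(1,4) cycle=21 dir=S
  5. router=(1,3) cycle=22 dir=S
  6. router=(1,2) cycle=23 dir=S
  7. router=(1,1) cycle=24 dir=S
  8. router=(1,0) cycle=25 dir=S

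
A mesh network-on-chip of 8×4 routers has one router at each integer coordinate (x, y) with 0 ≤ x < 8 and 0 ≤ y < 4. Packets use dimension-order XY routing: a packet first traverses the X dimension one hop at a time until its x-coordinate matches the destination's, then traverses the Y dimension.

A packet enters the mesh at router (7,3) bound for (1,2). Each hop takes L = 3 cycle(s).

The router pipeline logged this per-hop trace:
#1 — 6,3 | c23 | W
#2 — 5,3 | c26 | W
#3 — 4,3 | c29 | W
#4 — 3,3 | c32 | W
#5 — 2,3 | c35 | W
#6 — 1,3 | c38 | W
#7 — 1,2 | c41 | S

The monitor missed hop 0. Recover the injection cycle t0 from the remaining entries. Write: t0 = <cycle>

t0 = 20

The first recorded entry is hop 1 at cycle 23.
Therefore t0 = 23 − L = 20.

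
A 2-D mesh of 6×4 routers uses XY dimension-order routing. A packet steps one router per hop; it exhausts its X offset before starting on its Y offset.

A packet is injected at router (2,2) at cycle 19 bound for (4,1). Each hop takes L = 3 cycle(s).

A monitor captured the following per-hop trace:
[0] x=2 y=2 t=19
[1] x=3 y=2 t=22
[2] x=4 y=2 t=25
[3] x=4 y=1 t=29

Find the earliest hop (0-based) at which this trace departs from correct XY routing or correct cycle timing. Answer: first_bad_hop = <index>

check 1→ d=(1,0) cyc+3: ok
check 2→ d=(1,0) cyc+3: ok
check 3→ d=(0,-1) cyc+4: BAD: Δcyc=4≠L

first_bad_hop = 3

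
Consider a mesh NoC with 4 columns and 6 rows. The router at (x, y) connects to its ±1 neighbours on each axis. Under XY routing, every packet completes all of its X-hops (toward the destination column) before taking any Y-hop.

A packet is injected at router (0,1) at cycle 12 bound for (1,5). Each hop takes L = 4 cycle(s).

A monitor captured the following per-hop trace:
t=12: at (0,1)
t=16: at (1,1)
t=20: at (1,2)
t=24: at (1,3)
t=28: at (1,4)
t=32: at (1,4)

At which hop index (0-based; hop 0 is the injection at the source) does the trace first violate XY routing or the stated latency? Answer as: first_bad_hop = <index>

  1: Δx=+1 Δy=+0 Δt=4 [ok]
  2: Δx=+0 Δy=+1 Δt=4 [ok]
  3: Δx=+0 Δy=+1 Δt=4 [ok]
  4: Δx=+0 Δy=+1 Δt=4 [ok]
  5: Δx=+0 Δy=+0 Δt=4 [BAD: non-unit step]

first_bad_hop = 5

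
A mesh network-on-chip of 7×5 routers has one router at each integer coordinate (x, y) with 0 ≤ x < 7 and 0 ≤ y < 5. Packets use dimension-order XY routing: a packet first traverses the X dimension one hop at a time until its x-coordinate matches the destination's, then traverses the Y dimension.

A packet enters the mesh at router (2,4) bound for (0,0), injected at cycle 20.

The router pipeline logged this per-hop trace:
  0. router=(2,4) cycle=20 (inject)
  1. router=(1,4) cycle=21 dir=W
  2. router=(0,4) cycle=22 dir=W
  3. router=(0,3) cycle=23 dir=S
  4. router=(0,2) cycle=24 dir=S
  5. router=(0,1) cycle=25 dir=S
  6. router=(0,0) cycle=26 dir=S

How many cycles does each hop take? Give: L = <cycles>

Δcyc across hop 0→1: 21 − 20 = 1.
One hop costs L cycles, so L = 1.

L = 1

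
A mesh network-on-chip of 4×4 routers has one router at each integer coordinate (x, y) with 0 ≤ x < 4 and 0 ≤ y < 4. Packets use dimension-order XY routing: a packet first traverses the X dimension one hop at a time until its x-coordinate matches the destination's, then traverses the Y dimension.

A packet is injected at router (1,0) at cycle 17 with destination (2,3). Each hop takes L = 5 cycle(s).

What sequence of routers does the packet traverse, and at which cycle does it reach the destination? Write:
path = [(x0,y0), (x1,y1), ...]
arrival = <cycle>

path = [(1,0), (2,0), (2,1), (2,2), (2,3)]
arrival = 37

hop 0: (1,0) @ cyc 17
hop 1: (2,0) @ cyc 22  [E]
hop 2: (2,1) @ cyc 27  [N]
hop 3: (2,2) @ cyc 32  [N]
hop 4: (2,3) @ cyc 37  [N]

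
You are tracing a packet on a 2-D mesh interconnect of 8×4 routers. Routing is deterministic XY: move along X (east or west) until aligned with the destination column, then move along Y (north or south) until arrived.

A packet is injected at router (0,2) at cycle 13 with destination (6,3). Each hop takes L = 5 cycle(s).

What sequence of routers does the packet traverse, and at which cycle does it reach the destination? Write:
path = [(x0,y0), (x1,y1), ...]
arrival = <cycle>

hop 0: (0,2) @ cyc 13
hop 1: (1,2) @ cyc 18  [E]
hop 2: (2,2) @ cyc 23  [E]
hop 3: (3,2) @ cyc 28  [E]
hop 4: (4,2) @ cyc 33  [E]
hop 5: (5,2) @ cyc 38  [E]
hop 6: (6,2) @ cyc 43  [E]
hop 7: (6,3) @ cyc 48  [N]

path = [(0,2), (1,2), (2,2), (3,2), (4,2), (5,2), (6,2), (6,3)]
arrival = 48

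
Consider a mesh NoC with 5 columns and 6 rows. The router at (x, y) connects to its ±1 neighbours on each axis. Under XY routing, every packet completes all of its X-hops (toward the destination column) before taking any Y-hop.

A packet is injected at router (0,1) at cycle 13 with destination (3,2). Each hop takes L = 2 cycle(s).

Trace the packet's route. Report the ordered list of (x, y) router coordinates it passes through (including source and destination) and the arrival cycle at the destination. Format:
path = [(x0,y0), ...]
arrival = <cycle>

path = [(0,1), (1,1), (2,1), (3,1), (3,2)]
arrival = 21

[0] x=0 y=1 t=13
[1] x=1 y=1 t=15 →E
[2] x=2 y=1 t=17 →E
[3] x=3 y=1 t=19 →E
[4] x=3 y=2 t=21 →N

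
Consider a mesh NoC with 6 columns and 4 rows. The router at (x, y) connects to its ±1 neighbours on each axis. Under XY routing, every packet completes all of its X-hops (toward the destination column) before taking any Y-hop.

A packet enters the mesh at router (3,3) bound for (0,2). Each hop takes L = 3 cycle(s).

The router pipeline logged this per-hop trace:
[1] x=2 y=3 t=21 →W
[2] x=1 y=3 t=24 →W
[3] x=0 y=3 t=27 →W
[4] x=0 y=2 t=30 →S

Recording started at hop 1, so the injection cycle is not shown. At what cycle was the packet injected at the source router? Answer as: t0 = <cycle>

The first recorded entry is hop 1 at cycle 21.
t0 = cyc[1] − L = 21 − 3 = 18.

t0 = 18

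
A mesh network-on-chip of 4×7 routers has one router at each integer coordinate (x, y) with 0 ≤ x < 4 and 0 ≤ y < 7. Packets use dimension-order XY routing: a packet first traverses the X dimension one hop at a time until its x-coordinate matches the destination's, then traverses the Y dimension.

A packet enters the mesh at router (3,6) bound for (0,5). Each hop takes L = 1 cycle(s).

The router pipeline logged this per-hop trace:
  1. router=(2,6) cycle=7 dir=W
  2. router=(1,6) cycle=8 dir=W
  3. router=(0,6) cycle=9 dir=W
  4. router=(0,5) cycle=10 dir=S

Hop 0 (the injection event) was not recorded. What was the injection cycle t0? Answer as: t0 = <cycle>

t0 = 6

The first recorded entry is hop 1 at cycle 7.
Therefore t0 = 7 − L = 6.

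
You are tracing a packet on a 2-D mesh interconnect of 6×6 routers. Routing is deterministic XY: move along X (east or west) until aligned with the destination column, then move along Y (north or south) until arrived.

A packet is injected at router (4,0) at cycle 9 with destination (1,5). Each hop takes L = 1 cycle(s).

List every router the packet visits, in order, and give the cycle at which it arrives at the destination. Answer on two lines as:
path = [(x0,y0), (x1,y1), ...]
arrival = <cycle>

path = [(4,0), (3,0), (2,0), (1,0), (1,1), (1,2), (1,3), (1,4), (1,5)]
arrival = 17

#0 — 4,0 | c9
#1 — 3,0 | c10 | W
#2 — 2,0 | c11 | W
#3 — 1,0 | c12 | W
#4 — 1,1 | c13 | N
#5 — 1,2 | c14 | N
#6 — 1,3 | c15 | N
#7 — 1,4 | c16 | N
#8 — 1,5 | c17 | N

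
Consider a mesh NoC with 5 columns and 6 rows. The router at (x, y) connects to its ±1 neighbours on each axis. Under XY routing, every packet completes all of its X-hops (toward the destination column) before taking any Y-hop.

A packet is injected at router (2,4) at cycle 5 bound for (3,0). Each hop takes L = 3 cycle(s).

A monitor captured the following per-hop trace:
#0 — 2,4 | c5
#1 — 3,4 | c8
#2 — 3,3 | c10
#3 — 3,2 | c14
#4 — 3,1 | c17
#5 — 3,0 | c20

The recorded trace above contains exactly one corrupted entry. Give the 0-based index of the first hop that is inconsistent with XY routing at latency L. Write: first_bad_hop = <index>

first_bad_hop = 2

[1] (+1,+0) / 3c ⇒ ok
[2] (+0,-1) / 2c ⇒ BAD: Δcyc=2≠L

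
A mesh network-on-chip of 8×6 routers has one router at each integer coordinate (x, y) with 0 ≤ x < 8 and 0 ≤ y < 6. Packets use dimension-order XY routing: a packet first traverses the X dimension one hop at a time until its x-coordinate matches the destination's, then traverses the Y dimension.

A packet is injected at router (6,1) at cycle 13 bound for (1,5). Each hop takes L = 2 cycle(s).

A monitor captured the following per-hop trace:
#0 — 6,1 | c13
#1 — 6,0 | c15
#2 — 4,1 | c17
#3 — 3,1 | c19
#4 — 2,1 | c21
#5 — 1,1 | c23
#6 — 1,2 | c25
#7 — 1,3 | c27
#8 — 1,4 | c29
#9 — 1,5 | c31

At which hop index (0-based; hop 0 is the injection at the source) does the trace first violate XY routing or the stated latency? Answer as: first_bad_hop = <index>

first_bad_hop = 1

[1] (+0,-1) / 2c ⇒ BAD: Y-move but x=6≠1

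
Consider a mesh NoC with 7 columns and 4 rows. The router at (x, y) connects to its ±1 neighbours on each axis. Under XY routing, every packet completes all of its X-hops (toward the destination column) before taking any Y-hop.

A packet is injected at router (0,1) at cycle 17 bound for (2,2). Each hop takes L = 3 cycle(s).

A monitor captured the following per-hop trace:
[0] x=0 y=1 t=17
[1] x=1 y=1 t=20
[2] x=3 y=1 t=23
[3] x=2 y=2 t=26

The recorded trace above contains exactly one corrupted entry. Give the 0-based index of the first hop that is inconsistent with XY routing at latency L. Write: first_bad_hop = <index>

  1: Δx=+1 Δy=+0 Δt=3 [ok]
  2: Δx=+2 Δy=+0 Δt=3 [BAD: non-unit step]

first_bad_hop = 2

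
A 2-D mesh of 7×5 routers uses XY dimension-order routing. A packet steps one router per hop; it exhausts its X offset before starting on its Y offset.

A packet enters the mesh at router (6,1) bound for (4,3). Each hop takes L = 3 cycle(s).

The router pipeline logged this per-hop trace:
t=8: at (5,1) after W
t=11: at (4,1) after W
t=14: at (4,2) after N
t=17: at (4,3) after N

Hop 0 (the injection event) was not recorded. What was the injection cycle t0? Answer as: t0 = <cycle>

t0 = 5

The first recorded entry is hop 1 at cycle 8.
Subtract one hop: t0 = 8 − 3 = 5.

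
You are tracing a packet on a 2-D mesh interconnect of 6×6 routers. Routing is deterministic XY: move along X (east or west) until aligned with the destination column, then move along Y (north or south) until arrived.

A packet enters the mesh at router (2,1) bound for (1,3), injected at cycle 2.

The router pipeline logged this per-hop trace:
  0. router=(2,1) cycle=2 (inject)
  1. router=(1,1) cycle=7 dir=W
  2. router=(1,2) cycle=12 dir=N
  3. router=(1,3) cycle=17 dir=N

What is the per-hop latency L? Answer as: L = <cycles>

From hop 0 (2) to hop 1 (7): +5 cycles.
One hop costs L cycles, so L = 5.

L = 5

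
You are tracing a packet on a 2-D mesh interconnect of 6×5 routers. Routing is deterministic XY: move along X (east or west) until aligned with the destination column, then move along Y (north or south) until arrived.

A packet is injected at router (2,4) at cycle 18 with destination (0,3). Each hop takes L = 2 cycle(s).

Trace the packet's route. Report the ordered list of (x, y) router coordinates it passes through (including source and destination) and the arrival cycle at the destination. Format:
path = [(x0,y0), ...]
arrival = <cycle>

src (2,4)  cyc=18
W→(1,4)  cyc=20
W→(0,4)  cyc=22
S→(0,3)  cyc=24

path = [(2,4), (1,4), (0,4), (0,3)]
arrival = 24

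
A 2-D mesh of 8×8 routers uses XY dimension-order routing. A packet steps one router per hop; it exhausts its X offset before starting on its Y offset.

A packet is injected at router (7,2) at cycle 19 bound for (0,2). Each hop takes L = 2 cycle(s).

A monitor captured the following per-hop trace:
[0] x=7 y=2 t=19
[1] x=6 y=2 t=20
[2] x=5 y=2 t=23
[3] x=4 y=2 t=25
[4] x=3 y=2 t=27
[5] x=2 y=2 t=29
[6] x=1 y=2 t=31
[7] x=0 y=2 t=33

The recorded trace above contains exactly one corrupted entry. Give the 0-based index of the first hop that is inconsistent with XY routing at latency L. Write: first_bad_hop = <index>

first_bad_hop = 1

check 1→ d=(-1,0) cyc+1: BAD: Δcyc=1≠L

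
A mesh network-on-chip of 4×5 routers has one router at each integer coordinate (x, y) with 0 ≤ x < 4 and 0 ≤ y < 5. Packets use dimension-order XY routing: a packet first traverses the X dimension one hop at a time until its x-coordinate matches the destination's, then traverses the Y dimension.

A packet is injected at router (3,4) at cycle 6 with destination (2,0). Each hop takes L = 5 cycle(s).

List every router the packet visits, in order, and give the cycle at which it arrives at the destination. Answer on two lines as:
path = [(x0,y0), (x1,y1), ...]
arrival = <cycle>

path = [(3,4), (2,4), (2,3), (2,2), (2,1), (2,0)]
arrival = 31

src (3,4)  cyc=6
W→(2,4)  cyc=11
S→(2,3)  cyc=16
S→(2,2)  cyc=21
S→(2,1)  cyc=26
S→(2,0)  cyc=31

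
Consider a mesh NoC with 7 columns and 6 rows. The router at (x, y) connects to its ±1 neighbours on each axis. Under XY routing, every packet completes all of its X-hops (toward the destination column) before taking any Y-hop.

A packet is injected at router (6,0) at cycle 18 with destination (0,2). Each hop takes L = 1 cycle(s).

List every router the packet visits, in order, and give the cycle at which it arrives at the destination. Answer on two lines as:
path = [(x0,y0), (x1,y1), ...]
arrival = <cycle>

src (6,0)  cyc=18
W→(5,0)  cyc=19
W→(4,0)  cyc=20
W→(3,0)  cyc=21
W→(2,0)  cyc=22
W→(1,0)  cyc=23
W→(0,0)  cyc=24
N→(0,1)  cyc=25
N→(0,2)  cyc=26

path = [(6,0), (5,0), (4,0), (3,0), (2,0), (1,0), (0,0), (0,1), (0,2)]
arrival = 26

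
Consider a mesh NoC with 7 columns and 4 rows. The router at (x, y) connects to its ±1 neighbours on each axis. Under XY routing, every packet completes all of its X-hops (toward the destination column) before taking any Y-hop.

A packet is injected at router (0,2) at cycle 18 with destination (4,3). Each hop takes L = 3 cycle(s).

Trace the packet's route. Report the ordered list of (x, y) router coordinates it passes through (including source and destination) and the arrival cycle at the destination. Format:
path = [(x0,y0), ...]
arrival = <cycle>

path = [(0,2), (1,2), (2,2), (3,2), (4,2), (4,3)]
arrival = 33

#0 — 0,2 | c18
#1 — 1,2 | c21 | E
#2 — 2,2 | c24 | E
#3 — 3,2 | c27 | E
#4 — 4,2 | c30 | E
#5 — 4,3 | c33 | N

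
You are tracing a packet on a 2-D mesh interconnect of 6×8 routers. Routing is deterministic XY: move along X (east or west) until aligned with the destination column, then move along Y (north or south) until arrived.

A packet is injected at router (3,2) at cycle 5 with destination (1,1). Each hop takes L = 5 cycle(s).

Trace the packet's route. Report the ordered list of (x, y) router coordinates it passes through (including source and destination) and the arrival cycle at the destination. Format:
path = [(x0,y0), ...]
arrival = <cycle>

path = [(3,2), (2,2), (1,2), (1,1)]
arrival = 20

[0] x=3 y=2 t=5
[1] x=2 y=2 t=10 →W
[2] x=1 y=2 t=15 →W
[3] x=1 y=1 t=20 →S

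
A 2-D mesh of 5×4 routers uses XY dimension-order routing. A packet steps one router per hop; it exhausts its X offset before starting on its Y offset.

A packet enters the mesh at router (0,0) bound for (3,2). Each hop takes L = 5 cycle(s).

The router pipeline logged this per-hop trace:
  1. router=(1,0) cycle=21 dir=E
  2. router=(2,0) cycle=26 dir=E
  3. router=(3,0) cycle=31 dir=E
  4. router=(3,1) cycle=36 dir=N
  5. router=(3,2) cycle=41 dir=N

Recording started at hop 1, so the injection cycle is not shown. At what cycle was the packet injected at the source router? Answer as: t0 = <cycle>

t0 = 16

The first recorded entry is hop 1 at cycle 21.
t0 = cyc[1] − L = 21 − 5 = 16.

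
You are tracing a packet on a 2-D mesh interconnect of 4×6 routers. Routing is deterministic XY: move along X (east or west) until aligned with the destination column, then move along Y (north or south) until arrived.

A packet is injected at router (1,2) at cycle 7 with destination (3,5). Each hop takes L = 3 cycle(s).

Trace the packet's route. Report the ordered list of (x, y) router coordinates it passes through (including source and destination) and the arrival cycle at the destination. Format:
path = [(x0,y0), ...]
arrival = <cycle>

path = [(1,2), (2,2), (3,2), (3,3), (3,4), (3,5)]
arrival = 22

t=7: at (1,2)
t=10: at (2,2) after E
t=13: at (3,2) after E
t=16: at (3,3) after N
t=19: at (3,4) after N
t=22: at (3,5) after N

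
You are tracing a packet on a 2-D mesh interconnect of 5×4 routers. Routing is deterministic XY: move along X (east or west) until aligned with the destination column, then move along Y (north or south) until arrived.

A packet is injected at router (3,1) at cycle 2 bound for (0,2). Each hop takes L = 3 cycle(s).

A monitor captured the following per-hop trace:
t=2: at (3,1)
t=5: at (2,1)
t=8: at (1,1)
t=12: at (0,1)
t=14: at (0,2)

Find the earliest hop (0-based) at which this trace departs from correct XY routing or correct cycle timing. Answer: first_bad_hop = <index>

  1: Δx=-1 Δy=+0 Δt=3 [ok]
  2: Δx=-1 Δy=+0 Δt=3 [ok]
  3: Δx=-1 Δy=+0 Δt=4 [BAD: Δcyc=4≠L]

first_bad_hop = 3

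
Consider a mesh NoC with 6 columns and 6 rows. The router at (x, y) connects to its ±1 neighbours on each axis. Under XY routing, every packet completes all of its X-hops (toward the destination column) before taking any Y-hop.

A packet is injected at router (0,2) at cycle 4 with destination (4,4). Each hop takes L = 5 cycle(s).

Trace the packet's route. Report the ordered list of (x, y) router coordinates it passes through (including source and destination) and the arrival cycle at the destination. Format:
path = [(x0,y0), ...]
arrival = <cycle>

path = [(0,2), (1,2), (2,2), (3,2), (4,2), (4,3), (4,4)]
arrival = 34

t=4: at (0,2)
t=9: at (1,2) after E
t=14: at (2,2) after E
t=19: at (3,2) after E
t=24: at (4,2) after E
t=29: at (4,3) after N
t=34: at (4,4) after N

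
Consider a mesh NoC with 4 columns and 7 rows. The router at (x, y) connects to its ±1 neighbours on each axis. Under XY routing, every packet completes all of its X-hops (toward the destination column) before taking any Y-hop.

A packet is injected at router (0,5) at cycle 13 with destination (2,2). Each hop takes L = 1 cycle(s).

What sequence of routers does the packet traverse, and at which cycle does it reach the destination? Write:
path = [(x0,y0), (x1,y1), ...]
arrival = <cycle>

t=13: at (0,5)
t=14: at (1,5) after E
t=15: at (2,5) after E
t=16: at (2,4) after S
t=17: at (2,3) after S
t=18: at (2,2) after S

path = [(0,5), (1,5), (2,5), (2,4), (2,3), (2,2)]
arrival = 18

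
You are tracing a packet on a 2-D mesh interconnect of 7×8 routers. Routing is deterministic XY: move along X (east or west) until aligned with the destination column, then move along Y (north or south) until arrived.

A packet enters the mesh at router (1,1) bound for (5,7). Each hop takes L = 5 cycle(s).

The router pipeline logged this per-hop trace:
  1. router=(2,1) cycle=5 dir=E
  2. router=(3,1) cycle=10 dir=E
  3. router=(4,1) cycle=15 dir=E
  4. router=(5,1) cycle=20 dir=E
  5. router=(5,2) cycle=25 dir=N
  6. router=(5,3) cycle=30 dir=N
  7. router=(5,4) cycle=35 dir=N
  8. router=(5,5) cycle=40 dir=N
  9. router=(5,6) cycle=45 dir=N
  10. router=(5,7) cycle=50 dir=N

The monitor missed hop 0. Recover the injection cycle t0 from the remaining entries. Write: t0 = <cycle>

Hop 1 reached at cycle 5; hop k is at t0 + k·L.
So t0 = 5 − 1·5 = 0.

t0 = 0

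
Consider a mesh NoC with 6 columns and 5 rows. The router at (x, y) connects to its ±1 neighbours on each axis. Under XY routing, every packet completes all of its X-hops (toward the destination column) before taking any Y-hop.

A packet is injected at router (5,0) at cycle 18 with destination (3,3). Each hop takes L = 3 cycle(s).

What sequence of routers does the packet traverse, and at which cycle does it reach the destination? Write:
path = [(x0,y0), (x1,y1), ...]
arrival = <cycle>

path = [(5,0), (4,0), (3,0), (3,1), (3,2), (3,3)]
arrival = 33

  0. router=(5,0) cycle=18 (inject)
  1. router=(4,0) cycle=21 dir=W
  2. router=(3,0) cycle=24 dir=W
  3. router=(3,1) cycle=27 dir=N
  4. router=(3,2) cycle=30 dir=N
  5. router=(3,3) cycle=33 dir=N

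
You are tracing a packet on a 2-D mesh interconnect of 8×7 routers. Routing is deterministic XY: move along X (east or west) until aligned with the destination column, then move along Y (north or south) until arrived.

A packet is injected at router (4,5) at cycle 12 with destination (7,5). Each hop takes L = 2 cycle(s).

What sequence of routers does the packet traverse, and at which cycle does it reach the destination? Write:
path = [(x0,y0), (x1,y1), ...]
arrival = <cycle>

path = [(4,5), (5,5), (6,5), (7,5)]
arrival = 18

t=12: at (4,5)
t=14: at (5,5) after E
t=16: at (6,5) after E
t=18: at (7,5) after E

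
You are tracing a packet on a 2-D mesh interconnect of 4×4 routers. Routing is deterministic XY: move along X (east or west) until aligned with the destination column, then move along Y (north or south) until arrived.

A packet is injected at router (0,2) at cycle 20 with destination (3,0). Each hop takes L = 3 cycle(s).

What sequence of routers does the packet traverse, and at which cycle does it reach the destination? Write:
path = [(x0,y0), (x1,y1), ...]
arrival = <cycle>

path = [(0,2), (1,2), (2,2), (3,2), (3,1), (3,0)]
arrival = 35

src (0,2)  cyc=20
E→(1,2)  cyc=23
E→(2,2)  cyc=26
E→(3,2)  cyc=29
S→(3,1)  cyc=32
S→(3,0)  cyc=35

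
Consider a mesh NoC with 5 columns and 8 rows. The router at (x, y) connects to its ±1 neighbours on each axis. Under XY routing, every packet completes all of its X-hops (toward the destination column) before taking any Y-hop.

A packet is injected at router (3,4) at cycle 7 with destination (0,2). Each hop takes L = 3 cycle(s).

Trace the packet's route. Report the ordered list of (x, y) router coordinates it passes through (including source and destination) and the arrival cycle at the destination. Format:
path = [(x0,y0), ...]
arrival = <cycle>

path = [(3,4), (2,4), (1,4), (0,4), (0,3), (0,2)]
arrival = 22

t=7: at (3,4)
t=10: at (2,4) after W
t=13: at (1,4) after W
t=16: at (0,4) after W
t=19: at (0,3) after S
t=22: at (0,2) after S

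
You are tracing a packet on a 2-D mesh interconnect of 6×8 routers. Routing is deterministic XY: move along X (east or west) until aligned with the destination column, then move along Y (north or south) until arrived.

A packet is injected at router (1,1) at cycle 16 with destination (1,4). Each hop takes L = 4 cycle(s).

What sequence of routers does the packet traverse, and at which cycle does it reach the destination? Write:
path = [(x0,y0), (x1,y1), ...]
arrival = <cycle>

  0. router=(1,1) cycle=16 (inject)
  1. router=(1,2) cycle=20 dir=N
  2. router=(1,3) cycle=24 dir=N
  3. router=(1,4) cycle=28 dir=N

path = [(1,1), (1,2), (1,3), (1,4)]
arrival = 28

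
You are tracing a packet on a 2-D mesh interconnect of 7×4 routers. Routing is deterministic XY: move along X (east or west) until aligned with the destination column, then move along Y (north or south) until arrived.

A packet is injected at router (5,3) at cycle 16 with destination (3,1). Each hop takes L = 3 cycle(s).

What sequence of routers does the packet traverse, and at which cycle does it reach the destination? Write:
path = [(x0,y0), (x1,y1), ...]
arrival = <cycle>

src (5,3)  cyc=16
W→(4,3)  cyc=19
W→(3,3)  cyc=22
S→(3,2)  cyc=25
S→(3,1)  cyc=28

path = [(5,3), (4,3), (3,3), (3,2), (3,1)]
arrival = 28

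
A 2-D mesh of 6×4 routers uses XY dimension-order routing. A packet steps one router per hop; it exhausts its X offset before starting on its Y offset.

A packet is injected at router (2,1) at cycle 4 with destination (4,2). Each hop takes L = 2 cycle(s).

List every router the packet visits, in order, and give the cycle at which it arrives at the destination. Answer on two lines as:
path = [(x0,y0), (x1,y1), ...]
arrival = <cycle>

path = [(2,1), (3,1), (4,1), (4,2)]
arrival = 10

t=4: at (2,1)
t=6: at (3,1) after E
t=8: at (4,1) after E
t=10: at (4,2) after N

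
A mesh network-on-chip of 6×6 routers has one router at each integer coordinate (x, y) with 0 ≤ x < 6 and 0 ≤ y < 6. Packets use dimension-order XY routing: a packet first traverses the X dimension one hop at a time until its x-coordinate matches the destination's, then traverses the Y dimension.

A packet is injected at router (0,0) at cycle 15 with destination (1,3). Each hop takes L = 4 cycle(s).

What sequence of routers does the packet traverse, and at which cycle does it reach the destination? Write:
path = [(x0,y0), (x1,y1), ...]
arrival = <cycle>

path = [(0,0), (1,0), (1,1), (1,2), (1,3)]
arrival = 31

[0] x=0 y=0 t=15
[1] x=1 y=0 t=19 →E
[2] x=1 y=1 t=23 →N
[3] x=1 y=2 t=27 →N
[4] x=1 y=3 t=31 →N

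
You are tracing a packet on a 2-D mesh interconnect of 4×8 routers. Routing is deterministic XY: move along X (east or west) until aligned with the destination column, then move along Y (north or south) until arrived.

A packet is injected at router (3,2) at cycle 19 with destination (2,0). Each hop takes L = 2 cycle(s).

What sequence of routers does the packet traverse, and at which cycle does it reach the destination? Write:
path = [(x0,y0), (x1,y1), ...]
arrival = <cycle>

path = [(3,2), (2,2), (2,1), (2,0)]
arrival = 25

hop 0: (3,2) @ cyc 19
hop 1: (2,2) @ cyc 21  [W]
hop 2: (2,1) @ cyc 23  [S]
hop 3: (2,0) @ cyc 25  [S]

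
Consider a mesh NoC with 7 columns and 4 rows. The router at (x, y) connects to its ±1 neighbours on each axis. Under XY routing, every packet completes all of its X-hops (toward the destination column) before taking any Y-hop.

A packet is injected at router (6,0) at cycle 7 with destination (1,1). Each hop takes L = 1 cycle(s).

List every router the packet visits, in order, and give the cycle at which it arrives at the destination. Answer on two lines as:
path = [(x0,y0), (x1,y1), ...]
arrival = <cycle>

path = [(6,0), (5,0), (4,0), (3,0), (2,0), (1,0), (1,1)]
arrival = 13

hop 0: (6,0) @ cyc 7
hop 1: (5,0) @ cyc 8  [W]
hop 2: (4,0) @ cyc 9  [W]
hop 3: (3,0) @ cyc 10  [W]
hop 4: (2,0) @ cyc 11  [W]
hop 5: (1,0) @ cyc 12  [W]
hop 6: (1,1) @ cyc 13  [N]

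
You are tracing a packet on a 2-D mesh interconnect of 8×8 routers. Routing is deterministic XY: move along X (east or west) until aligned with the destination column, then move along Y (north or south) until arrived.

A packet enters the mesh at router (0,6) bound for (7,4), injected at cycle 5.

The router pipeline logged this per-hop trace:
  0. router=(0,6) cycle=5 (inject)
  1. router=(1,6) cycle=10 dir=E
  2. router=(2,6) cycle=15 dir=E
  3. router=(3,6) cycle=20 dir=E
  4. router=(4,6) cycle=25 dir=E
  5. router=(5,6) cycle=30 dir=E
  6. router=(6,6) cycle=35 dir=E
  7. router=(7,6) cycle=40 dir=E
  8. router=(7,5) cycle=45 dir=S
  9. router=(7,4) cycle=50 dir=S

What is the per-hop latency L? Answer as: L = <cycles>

From hop 0 (5) to hop 1 (10): +5 cycles.
Per-hop latency L = Δcyc = 5.

L = 5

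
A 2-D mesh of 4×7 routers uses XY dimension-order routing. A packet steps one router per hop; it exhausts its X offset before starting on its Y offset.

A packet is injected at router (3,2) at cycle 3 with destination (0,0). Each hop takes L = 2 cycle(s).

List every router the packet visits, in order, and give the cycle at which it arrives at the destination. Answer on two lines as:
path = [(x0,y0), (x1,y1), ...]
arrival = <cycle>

t=3: at (3,2)
t=5: at (2,2) after W
t=7: at (1,2) after W
t=9: at (0,2) after W
t=11: at (0,1) after S
t=13: at (0,0) after S

path = [(3,2), (2,2), (1,2), (0,2), (0,1), (0,0)]
arrival = 13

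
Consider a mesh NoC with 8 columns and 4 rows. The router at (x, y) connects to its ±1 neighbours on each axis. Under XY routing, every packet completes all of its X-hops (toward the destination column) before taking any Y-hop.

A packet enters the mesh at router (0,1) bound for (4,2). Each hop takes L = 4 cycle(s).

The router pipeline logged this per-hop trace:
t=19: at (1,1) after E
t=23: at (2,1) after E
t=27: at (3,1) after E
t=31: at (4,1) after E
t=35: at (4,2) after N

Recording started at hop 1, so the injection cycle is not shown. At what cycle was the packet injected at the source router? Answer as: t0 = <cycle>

t0 = 15

The first recorded entry is hop 1 at cycle 19.
Subtract one hop: t0 = 19 − 4 = 15.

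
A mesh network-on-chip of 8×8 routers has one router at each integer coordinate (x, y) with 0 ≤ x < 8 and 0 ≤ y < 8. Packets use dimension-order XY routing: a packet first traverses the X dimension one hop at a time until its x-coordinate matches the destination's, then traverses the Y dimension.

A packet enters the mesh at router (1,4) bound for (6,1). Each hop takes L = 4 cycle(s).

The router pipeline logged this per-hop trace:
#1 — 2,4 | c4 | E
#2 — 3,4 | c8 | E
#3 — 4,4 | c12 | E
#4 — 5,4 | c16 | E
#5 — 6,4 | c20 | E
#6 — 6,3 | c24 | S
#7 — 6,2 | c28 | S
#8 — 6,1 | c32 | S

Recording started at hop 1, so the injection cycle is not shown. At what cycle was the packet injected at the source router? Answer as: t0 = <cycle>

The first recorded entry is hop 1 at cycle 4.
t0 = cyc[1] − L = 4 − 4 = 0.

t0 = 0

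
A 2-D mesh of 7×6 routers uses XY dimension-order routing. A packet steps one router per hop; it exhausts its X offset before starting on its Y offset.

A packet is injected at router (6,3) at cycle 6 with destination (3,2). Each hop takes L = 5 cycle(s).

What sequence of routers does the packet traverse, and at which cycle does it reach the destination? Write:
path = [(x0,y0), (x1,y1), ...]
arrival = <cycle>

t=6: at (6,3)
t=11: at (5,3) after W
t=16: at (4,3) after W
t=21: at (3,3) after W
t=26: at (3,2) after S

path = [(6,3), (5,3), (4,3), (3,3), (3,2)]
arrival = 26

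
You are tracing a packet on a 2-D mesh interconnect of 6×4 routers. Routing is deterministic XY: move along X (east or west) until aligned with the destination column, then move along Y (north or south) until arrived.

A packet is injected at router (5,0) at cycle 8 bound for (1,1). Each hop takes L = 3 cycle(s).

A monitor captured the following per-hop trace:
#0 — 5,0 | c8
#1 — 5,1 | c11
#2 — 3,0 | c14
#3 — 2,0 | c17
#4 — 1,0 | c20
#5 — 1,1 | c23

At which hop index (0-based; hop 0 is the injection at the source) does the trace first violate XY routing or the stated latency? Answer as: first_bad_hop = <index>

first_bad_hop = 1

[1] (+0,+1) / 3c ⇒ BAD: Y-move but x=5≠1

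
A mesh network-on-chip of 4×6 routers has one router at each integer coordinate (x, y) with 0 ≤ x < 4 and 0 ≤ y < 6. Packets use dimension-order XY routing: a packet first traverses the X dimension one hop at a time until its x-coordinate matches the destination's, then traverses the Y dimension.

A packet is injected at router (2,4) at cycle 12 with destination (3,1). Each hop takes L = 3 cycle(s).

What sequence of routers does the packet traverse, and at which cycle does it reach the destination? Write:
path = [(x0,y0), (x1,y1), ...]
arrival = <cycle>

  0. router=(2,4) cycle=12 (inject)
  1. router=(3,4) cycle=15 dir=E
  2. router=(3,3) cycle=18 dir=S
  3. router=(3,2) cycle=21 dir=S
  4. router=(3,1) cycle=24 dir=S

path = [(2,4), (3,4), (3,3), (3,2), (3,1)]
arrival = 24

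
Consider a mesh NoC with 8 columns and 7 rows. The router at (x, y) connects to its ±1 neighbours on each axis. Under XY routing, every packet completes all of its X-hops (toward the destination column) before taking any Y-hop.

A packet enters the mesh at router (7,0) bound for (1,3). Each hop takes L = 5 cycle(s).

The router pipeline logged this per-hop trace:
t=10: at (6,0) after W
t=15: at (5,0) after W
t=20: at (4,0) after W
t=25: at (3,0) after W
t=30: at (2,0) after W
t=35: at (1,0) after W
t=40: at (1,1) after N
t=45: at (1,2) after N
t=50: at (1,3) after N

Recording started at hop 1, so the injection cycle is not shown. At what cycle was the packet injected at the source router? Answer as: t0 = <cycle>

At hop 1 the cycle is 10; in general cyc_k = t0 + kL.
t0 = cyc[1] − L = 10 − 5 = 5.

t0 = 5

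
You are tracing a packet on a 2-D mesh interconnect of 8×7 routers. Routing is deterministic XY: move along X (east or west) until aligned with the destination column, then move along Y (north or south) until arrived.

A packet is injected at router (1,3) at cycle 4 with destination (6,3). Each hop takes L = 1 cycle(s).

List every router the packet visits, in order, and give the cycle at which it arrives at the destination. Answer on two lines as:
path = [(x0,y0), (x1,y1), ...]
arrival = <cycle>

  0. router=(1,3) cycle=4 (inject)
  1. router=(2,3) cycle=5 dir=E
  2. router=(3,3) cycle=6 dir=E
  3. router=(4,3) cycle=7 dir=E
  4. router=(5,3) cycle=8 dir=E
  5. router=(6,3) cycle=9 dir=E

path = [(1,3), (2,3), (3,3), (4,3), (5,3), (6,3)]
arrival = 9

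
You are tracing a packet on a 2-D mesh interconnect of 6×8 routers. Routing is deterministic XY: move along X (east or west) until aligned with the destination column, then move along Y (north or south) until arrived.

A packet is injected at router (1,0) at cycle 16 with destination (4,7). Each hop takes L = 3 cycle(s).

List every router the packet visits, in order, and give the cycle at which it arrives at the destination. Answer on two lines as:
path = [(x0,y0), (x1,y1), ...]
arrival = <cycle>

path = [(1,0), (2,0), (3,0), (4,0), (4,1), (4,2), (4,3), (4,4), (4,5), (4,6), (4,7)]
arrival = 46

hop 0: (1,0) @ cyc 16
hop 1: (2,0) @ cyc 19  [E]
hop 2: (3,0) @ cyc 22  [E]
hop 3: (4,0) @ cyc 25  [E]
hop 4: (4,1) @ cyc 28  [N]
hop 5: (4,2) @ cyc 31  [N]
hop 6: (4,3) @ cyc 34  [N]
hop 7: (4,4) @ cyc 37  [N]
hop 8: (4,5) @ cyc 40  [N]
hop 9: (4,6) @ cyc 43  [N]
hop 10: (4,7) @ cyc 46  [N]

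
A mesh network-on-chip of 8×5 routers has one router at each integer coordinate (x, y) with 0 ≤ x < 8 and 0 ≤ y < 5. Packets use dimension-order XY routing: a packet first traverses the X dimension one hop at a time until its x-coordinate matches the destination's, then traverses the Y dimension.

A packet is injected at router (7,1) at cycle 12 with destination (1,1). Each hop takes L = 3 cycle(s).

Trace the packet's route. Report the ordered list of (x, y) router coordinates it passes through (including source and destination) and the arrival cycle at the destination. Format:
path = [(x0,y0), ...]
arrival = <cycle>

hop 0: (7,1) @ cyc 12
hop 1: (6,1) @ cyc 15  [W]
hop 2: (5,1) @ cyc 18  [W]
hop 3: (4,1) @ cyc 21  [W]
hop 4: (3,1) @ cyc 24  [W]
hop 5: (2,1) @ cyc 27  [W]
hop 6: (1,1) @ cyc 30  [W]

path = [(7,1), (6,1), (5,1), (4,1), (3,1), (2,1), (1,1)]
arrival = 30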